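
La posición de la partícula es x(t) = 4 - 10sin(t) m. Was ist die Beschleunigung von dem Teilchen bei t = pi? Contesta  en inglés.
To solve this, we need to take 2 derivatives of our position equation x(t) = 4 - 10·sin(t). The derivative of position gives velocity: v(t) = -10·cos(t). Differentiating velocity, we get acceleration: a(t) = 10·sin(t). Using a(t) = 10·sin(t) and substituting t = pi, we find a = 0.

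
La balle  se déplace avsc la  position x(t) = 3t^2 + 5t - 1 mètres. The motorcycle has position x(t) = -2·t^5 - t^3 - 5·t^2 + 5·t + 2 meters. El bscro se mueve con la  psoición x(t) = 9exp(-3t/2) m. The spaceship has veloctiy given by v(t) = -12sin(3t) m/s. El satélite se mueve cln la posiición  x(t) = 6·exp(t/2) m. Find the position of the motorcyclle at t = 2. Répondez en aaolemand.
Mit x(t) = -2·t^5 - t^3 - 5·t^2 + 5·t + 2 und Einsetzen von t = 2, finden wir x = -80.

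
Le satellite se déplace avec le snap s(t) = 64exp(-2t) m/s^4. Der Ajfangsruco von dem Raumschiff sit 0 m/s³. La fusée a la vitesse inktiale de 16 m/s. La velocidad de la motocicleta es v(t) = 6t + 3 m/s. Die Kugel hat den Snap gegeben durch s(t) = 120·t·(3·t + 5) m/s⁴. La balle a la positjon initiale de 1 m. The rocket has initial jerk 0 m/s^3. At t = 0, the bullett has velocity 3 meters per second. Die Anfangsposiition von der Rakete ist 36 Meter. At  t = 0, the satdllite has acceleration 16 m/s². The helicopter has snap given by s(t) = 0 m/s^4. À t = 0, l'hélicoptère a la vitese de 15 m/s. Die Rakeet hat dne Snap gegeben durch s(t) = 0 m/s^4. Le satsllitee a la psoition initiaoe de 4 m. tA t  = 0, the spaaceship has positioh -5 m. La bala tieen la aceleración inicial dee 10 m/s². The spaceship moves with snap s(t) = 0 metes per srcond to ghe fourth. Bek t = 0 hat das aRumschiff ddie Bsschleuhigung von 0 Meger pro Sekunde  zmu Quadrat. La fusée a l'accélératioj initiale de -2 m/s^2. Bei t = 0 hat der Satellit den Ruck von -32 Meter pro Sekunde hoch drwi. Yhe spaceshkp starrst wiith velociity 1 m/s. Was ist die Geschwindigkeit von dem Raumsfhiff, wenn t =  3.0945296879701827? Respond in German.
Um dies zu lösen, müssen wir 3 Integrale unserer Gleichung für den Snap s(t) = 0 finden. Mit ∫s(t)dt und Anwendung von j(0) = 0, finden wir j(t) = 0. Die Stammfunktion von dem Ruck, mit a(0) = 0, ergibt die Beschleunigung: a(t) = 0. Die Stammfunktion von der Beschleunigung ist die Geschwindigkeit. Mit v(0) = 1 erhalten wir v(t) = 1. Wir haben die Geschwindigkeit v(t) = 1. Durch Einsetzen von t = 3.0945296879701827: v(3.0945296879701827) = 1.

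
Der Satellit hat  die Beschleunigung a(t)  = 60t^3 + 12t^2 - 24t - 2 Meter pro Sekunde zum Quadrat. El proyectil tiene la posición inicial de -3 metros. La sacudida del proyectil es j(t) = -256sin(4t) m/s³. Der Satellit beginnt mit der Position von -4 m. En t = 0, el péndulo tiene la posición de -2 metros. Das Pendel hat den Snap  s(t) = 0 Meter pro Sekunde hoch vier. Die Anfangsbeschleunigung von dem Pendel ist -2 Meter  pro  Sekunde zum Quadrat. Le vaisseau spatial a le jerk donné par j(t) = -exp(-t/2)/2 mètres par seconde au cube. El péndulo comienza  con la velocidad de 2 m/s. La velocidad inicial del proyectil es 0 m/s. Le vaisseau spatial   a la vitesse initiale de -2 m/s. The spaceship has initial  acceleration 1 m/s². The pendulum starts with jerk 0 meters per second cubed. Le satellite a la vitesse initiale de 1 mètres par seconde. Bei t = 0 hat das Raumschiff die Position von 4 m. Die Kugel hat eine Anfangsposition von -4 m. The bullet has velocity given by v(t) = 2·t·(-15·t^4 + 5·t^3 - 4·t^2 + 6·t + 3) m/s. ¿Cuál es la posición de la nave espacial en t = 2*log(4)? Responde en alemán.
Um dies zu lösen, müssen wir 3 Integrale unserer Gleichung für den Ruck j(t) = -exp(-t/2)/2 finden. Mit ∫j(t)dt und Anwendung von a(0) = 1, finden wir a(t) = exp(-t/2). Durch Integration von der Beschleunigung und Verwendung der Anfangsbedingung v(0) = -2, erhalten wir v(t) = -2·exp(-t/2). Durch Integration von der Geschwindigkeit und Verwendung der Anfangsbedingung x(0) = 4, erhalten wir x(t) = 4·exp(-t/2). Wir haben die Position x(t) = 4·exp(-t/2). Durch Einsetzen von t = 2*log(4): x(2*log(4)) = 1.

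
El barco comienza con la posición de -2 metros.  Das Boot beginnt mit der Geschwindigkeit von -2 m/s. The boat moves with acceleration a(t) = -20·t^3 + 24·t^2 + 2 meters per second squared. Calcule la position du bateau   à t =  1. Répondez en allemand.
Wir müssen die Stammfunktion unserer Gleichung für die Beschleunigung a(t) = -20·t^3 + 24·t^2 + 2 2-mal finden. Mit ∫a(t)dt und Anwendung von v(0) = -2, finden wir v(t) = -5·t^4 + 8·t^3 + 2·t - 2. Mit ∫v(t)dt und Anwendung von x(0) = -2, finden wir x(t) = -t^5 + 2·t^4 + t^2 - 2·t - 2. Aus der Gleichung für die Position x(t) = -t^5 + 2·t^4 + t^2 - 2·t - 2, setzen wir t = 1 ein und erhalten x = -2.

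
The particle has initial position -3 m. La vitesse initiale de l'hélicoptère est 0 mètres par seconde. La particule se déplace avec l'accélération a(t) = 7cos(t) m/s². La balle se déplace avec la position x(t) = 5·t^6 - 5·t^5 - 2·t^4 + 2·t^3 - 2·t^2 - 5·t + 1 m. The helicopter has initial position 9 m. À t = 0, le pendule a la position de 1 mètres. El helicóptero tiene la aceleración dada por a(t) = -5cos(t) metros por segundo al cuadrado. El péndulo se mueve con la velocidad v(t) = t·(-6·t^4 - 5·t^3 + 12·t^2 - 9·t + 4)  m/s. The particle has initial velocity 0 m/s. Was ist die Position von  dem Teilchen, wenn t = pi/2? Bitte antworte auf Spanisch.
Necesitamos integrar nuestra ecuación de la aceleración a(t) = 7·cos(t) 2 veces. Integrando la aceleración y usando la condición inicial v(0) = 0, obtenemos v(t) = 7·sin(t). La antiderivada de la velocidad es la posición. Usando x(0) = -3, obtenemos x(t) = 4 - 7·cos(t). Usando x(t) = 4 - 7·cos(t) y sustituyendo t = pi/2, encontramos x = 4.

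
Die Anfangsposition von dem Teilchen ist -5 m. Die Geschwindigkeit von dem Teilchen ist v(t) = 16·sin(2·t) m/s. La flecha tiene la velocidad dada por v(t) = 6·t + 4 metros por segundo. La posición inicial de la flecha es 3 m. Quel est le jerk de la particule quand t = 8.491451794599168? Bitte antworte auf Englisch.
We must differentiate our velocity equation v(t) = 16·sin(2·t) 2 times. Taking d/dt of v(t), we find a(t) = 32·cos(2·t). Taking d/dt of a(t), we find j(t) = -64·sin(2·t). We have jerk j(t) = -64·sin(2·t). Substituting t = 8.491451794599168: j(8.491451794599168) = 61.2193866803961.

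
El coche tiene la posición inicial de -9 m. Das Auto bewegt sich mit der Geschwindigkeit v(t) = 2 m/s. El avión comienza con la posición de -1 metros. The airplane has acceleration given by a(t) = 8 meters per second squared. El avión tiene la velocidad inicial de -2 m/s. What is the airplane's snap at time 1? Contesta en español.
Para resolver esto, necesitamos tomar 2 derivadas de nuestra ecuación de la aceleración a(t) = 8. Tomando d/dt de a(t), encontramos j(t) = 0. La derivada de la sacudida da el snap: s(t) = 0. De la ecuación del snap s(t) = 0, sustituimos t = 1 para obtener s = 0.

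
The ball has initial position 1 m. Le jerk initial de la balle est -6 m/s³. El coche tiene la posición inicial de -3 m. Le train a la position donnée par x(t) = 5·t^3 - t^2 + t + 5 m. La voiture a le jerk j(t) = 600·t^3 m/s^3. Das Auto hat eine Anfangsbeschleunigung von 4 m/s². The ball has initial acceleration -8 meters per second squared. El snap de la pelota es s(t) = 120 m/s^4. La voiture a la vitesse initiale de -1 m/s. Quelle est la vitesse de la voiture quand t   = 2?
Nous devons trouver l'intégrale de notre équation du jerk j(t) = 600·t^3 2 fois. L'intégrale du jerk, avec a(0) = 4, donne l'accélération: a(t) = 150·t^4 + 4. En prenant ∫a(t)dt et en appliquant v(0) = -1, nous trouvons v(t) = 30·t^5 + 4·t - 1. Nous avons la vitesse v(t) = 30·t^5 + 4·t - 1. En substituant t = 2: v(2) = 967.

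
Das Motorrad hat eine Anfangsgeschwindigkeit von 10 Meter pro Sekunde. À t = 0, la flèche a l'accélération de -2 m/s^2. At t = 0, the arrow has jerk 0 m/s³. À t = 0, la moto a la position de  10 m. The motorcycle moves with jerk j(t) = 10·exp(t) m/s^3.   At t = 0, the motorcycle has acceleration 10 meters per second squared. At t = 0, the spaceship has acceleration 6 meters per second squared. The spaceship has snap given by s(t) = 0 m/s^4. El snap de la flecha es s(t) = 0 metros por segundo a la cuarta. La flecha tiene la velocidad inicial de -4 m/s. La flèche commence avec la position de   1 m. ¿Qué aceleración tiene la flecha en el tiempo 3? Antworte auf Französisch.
Nous devons intégrer notre équation du snap s(t) = 0 2 fois. En prenant ∫s(t)dt et en appliquant j(0) = 0, nous trouvons j(t) = 0. En prenant ∫j(t)dt et en appliquant a(0) = -2, nous trouvons a(t) = -2. De l'équation de l'accélération a(t) = -2, nous substituons t = 3 pour obtenir a = -2.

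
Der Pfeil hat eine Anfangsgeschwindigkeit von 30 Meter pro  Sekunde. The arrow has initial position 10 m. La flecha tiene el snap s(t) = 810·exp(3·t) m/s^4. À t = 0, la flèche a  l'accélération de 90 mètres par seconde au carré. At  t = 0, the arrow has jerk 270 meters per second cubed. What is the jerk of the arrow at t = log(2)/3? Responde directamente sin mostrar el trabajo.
The jerk at t = log(2)/3 is j = 540.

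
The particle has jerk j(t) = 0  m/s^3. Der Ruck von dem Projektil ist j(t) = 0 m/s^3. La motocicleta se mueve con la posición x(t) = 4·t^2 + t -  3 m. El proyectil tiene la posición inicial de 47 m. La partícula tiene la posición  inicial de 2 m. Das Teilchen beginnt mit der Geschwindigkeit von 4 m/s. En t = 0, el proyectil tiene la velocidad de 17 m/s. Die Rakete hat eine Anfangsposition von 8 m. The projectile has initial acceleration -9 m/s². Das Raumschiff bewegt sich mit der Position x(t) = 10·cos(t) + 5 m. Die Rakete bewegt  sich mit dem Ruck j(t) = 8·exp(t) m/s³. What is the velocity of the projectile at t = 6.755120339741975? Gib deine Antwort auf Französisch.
Nous devons trouver l'intégrale de notre équation du jerk j(t) = 0 2 fois. En prenant ∫j(t)dt et en appliquant a(0) = -9, nous trouvons a(t) = -9. En intégrant l'accélération et en utilisant la condition initiale v(0) = 17, nous obtenons v(t) = 17 - 9·t. Nous avons la vitesse v(t) = 17 - 9·t. En substituant t = 6.755120339741975: v(6.755120339741975) = -43.7960830576778.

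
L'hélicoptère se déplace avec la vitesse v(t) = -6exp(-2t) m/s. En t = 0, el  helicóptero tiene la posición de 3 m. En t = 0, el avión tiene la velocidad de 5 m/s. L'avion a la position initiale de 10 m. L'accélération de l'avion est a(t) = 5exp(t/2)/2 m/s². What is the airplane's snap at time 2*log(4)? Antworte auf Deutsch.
Wir müssen unsere Gleichung für die Beschleunigung a(t) = 5·exp(t/2)/2 2-mal ableiten. Die Ableitung von der Beschleunigung ergibt den Ruck: j(t) = 5·exp(t/2)/4. Durch Ableiten von dem Ruck erhalten wir den Snap: s(t) = 5·exp(t/2)/8. Wir haben den Snap s(t) = 5·exp(t/2)/8. Durch Einsetzen von t = 2*log(4): s(2*log(4)) = 5/2.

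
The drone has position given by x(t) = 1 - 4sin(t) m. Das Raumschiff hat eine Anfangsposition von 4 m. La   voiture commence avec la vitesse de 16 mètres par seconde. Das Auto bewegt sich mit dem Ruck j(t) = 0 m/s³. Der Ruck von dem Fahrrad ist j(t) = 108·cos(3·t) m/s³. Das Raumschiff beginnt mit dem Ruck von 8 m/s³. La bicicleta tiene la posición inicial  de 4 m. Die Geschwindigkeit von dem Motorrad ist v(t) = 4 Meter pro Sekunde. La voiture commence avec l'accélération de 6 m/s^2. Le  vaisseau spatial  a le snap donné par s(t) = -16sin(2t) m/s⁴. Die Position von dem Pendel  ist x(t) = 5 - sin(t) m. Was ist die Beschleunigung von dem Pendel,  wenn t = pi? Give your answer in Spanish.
Debemos derivar nuestra ecuación de la posición x(t) = 5 - sin(t) 2 veces. La derivada de la posición da la velocidad: v(t) = -cos(t). Derivando la velocidad, obtenemos la aceleración: a(t) = sin(t). Tenemos la aceleración a(t) = sin(t). Sustituyendo t = pi: a(pi) = 0.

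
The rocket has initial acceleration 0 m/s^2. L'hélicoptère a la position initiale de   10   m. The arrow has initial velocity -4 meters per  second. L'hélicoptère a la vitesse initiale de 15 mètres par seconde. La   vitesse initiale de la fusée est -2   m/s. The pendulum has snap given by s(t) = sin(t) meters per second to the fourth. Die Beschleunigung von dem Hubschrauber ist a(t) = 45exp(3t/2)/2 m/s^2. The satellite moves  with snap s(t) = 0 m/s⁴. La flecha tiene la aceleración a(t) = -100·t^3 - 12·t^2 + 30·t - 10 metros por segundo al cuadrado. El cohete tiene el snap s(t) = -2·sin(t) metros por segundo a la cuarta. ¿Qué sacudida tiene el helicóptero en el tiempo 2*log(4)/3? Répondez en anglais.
Starting from acceleration a(t) = 45·exp(3·t/2)/2, we take 1 derivative. Taking d/dt of a(t), we find j(t) = 135·exp(3·t/2)/4. From the given jerk equation j(t) = 135·exp(3·t/2)/4, we substitute t = 2*log(4)/3 to get j = 135.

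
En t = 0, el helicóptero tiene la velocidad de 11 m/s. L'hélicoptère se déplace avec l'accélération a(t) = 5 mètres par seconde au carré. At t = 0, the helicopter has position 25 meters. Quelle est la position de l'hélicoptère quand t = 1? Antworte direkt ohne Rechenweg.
La réponse est 77/2.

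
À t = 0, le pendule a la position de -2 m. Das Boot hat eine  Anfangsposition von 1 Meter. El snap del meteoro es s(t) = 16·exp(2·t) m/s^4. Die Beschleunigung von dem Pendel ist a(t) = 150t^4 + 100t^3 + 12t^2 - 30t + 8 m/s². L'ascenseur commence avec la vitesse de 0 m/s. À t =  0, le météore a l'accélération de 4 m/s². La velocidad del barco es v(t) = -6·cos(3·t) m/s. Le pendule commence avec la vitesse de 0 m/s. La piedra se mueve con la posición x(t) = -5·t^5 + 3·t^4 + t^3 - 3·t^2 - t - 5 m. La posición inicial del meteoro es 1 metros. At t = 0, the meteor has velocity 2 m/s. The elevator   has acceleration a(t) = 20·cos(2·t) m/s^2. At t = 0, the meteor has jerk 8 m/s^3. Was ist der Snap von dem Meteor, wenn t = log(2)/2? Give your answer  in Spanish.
De la ecuación del snap s(t) = 16·exp(2·t), sustituimos t = log(2)/2 para obtener s = 32.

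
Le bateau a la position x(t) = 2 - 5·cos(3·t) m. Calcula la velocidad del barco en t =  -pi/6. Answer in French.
Nous devons dériver notre équation de la position x(t) = 2 - 5·cos(3·t) 1 fois. En dérivant la position, nous obtenons la vitesse: v(t) = 15·sin(3·t). En utilisant v(t) = 15·sin(3·t) et en substituant t = -pi/6, nous trouvons v = -15.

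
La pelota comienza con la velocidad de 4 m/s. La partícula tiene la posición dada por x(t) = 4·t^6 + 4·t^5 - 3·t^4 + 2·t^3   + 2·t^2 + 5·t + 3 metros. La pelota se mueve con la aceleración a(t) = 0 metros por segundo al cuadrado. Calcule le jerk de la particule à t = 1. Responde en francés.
Pour résoudre ceci, nous devons prendre 3 dérivées de notre équation de la position x(t) = 4·t^6 + 4·t^5 - 3·t^4 + 2·t^3 + 2·t^2 + 5·t + 3. La dérivée de la position donne la vitesse: v(t) = 24·t^5 + 20·t^4 - 12·t^3 + 6·t^2 + 4·t + 5. En dérivant la vitesse, nous obtenons l'accélération: a(t) = 120·t^4 + 80·t^3 - 36·t^2 + 12·t + 4. En dérivant l'accélération, nous obtenons le jerk: j(t) = 480·t^3 + 240·t^2 - 72·t + 12. Nous avons le jerk j(t) = 480·t^3 + 240·t^2 - 72·t + 12. En substituant t = 1: j(1) = 660.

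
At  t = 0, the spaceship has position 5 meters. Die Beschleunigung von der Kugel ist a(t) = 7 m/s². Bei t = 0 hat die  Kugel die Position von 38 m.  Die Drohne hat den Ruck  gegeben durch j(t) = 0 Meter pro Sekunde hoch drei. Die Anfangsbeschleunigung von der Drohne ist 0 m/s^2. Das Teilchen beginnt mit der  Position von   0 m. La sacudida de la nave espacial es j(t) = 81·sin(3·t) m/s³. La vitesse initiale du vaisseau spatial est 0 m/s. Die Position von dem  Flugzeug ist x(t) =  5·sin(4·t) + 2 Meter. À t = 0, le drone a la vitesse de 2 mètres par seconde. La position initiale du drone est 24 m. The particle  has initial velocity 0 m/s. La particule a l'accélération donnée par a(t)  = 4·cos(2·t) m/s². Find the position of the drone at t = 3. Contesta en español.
Para resolver esto, necesitamos tomar 3 antiderivadas de nuestra ecuación de la sacudida j(t) = 0. Tomando ∫j(t)dt y aplicando a(0) = 0, encontramos a(t) = 0. La antiderivada de la aceleración es la velocidad. Usando v(0) = 2, obtenemos v(t) = 2. Tomando ∫v(t)dt y aplicando x(0) = 24, encontramos x(t) = 2·t + 24. De la ecuación de la posición x(t) = 2·t + 24, sustituimos t = 3 para obtener x = 30.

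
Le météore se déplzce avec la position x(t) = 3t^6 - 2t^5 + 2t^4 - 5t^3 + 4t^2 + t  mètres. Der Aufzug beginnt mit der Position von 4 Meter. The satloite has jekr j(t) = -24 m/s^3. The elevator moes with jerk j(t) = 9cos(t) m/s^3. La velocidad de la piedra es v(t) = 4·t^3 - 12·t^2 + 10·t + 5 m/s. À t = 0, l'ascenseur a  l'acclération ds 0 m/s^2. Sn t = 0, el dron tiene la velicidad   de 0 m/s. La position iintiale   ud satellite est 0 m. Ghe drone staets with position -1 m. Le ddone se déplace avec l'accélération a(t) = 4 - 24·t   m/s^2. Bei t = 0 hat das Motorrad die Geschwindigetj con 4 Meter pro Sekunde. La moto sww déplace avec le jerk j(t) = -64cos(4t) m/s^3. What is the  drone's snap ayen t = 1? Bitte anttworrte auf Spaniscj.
Debemos derivar nuestra ecuación de la aceleración a(t) = 4 - 24·t 2 veces. Tomando d/dt de a(t), encontramos j(t) = -24. La derivada de la sacudida da el snap: s(t) = 0. Tenemos el snap s(t) = 0. Sustituyendo t = 1: s(1) = 0.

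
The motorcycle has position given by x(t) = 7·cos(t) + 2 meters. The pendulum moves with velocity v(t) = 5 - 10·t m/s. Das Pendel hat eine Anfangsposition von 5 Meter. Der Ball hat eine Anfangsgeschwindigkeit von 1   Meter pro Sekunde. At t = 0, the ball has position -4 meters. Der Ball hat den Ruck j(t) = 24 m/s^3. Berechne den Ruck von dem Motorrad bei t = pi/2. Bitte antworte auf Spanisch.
Para resolver esto, necesitamos tomar 3 derivadas de nuestra ecuación de la posición x(t) = 7·cos(t) + 2. Derivando la posición, obtenemos la velocidad: v(t) = -7·sin(t). Derivando la velocidad, obtenemos la aceleración: a(t) = -7·cos(t). La derivada de la aceleración da la sacudida: j(t) = 7·sin(t). De la ecuación de la sacudida j(t) = 7·sin(t), sustituimos t = pi/2 para obtener j = 7.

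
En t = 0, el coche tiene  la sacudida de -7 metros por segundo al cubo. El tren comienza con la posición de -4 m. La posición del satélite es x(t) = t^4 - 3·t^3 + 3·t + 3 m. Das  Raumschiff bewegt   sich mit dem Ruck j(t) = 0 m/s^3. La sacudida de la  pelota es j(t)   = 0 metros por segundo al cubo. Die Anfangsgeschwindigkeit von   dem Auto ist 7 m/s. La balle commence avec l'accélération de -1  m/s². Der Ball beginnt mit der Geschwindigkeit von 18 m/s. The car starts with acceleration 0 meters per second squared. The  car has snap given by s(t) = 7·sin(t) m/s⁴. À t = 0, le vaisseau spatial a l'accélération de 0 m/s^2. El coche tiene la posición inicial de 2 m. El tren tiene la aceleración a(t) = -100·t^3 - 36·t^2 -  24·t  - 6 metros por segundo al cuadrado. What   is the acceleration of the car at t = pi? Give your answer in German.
Ausgehend von dem Snap s(t) = 7·sin(t), nehmen wir 2 Stammfunktionen. Durch Integration von dem Snap und Verwendung der Anfangsbedingung j(0) = -7, erhalten wir j(t) = -7·cos(t). Die Stammfunktion von dem Ruck, mit a(0) = 0, ergibt die Beschleunigung: a(t) = -7·sin(t). Mit a(t) = -7·sin(t) und Einsetzen von t = pi, finden wir a = 0.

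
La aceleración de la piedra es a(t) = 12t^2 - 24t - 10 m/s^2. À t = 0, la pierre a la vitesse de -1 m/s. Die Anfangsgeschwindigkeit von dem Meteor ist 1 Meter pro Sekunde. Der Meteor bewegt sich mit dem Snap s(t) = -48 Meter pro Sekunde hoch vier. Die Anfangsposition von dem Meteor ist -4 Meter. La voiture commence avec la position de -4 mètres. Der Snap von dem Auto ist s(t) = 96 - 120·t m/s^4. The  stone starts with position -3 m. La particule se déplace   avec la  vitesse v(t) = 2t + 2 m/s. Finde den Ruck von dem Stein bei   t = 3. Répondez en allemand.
Wir müssen unsere Gleichung für die Beschleunigung a(t) = 12·t^2 - 24·t - 10 1-mal ableiten. Durch Ableiten von der Beschleunigung erhalten wir den Ruck: j(t) = 24·t - 24. Wir haben den Ruck j(t) = 24·t - 24. Durch Einsetzen von t = 3: j(3) = 48.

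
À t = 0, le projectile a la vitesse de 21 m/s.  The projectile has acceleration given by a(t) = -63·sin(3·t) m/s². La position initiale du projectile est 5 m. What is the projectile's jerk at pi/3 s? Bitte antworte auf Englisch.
We must differentiate our acceleration equation a(t) = -63·sin(3·t) 1 time. The derivative of acceleration gives jerk: j(t) = -189·cos(3·t). From the given jerk equation j(t) = -189·cos(3·t), we substitute t = pi/3 to get j = 189.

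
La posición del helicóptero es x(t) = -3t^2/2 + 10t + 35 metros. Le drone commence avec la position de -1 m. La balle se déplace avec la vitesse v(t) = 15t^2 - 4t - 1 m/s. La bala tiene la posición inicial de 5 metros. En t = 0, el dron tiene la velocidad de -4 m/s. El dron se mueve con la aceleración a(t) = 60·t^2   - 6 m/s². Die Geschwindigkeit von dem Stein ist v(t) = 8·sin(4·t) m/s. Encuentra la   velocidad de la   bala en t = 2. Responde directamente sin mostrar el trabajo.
v(2) = 51.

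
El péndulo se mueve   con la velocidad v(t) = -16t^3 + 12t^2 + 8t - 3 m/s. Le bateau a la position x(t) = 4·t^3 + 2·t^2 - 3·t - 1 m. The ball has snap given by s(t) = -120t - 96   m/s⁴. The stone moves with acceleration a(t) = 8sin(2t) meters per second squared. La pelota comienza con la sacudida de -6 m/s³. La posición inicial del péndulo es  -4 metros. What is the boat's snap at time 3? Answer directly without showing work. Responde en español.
El snap en t = 3 es s = 0.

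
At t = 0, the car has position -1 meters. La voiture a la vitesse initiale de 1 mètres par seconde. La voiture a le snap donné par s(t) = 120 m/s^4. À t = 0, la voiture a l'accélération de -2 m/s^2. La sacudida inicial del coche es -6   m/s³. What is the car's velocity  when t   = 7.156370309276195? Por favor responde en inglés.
We need to integrate our snap equation s(t) = 120 3 times. Integrating snap and using the initial condition j(0) = -6, we get j(t) = 120·t - 6. Integrating jerk and using the initial condition a(0) = -2, we get a(t) = 60·t^2 - 6·t - 2. The antiderivative of acceleration is velocity. Using v(0) = 1, we get v(t) = 20·t^3 - 3·t^2 - 2·t + 1. From the given velocity equation v(t) = 20·t^3 - 3·t^2 - 2·t + 1, we substitute t = 7.156370309276195 to get v = 7163.12123388004.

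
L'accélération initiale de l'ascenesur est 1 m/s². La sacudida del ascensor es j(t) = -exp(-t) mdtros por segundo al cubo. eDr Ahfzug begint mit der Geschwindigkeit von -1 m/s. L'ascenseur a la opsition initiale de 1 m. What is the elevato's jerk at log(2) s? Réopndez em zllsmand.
Aus der Gleichung für den Ruck j(t) = -exp(-t), setzen wir t = log(2) ein und erhalten j = -1/2.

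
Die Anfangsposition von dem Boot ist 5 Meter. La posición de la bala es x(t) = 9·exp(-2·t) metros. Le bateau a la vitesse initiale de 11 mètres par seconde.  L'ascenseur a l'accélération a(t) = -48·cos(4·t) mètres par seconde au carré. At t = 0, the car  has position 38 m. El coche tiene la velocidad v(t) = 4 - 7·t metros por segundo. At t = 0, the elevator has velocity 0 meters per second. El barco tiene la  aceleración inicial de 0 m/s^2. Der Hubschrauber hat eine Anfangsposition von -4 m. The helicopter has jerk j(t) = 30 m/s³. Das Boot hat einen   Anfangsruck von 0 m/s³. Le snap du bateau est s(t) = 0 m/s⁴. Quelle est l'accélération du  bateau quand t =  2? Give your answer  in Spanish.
Para resolver esto, necesitamos tomar 2 antiderivadas de nuestra ecuación del snap s(t) = 0. La integral del snap, con j(0) = 0, da la sacudida: j(t) = 0. Tomando ∫j(t)dt y aplicando a(0) = 0, encontramos a(t) = 0. Usando a(t) = 0 y sustituyendo t = 2, encontramos a = 0.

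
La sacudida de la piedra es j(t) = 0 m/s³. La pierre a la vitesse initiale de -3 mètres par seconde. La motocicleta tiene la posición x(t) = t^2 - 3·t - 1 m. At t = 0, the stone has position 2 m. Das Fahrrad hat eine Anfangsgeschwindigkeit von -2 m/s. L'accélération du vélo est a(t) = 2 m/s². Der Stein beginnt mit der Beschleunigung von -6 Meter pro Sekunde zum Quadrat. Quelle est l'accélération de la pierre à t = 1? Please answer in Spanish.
Para resolver esto, necesitamos tomar 1 integral de nuestra ecuación de la sacudida j(t) = 0. La integral de la sacudida es la aceleración. Usando a(0) = -6, obtenemos a(t) = -6. Tenemos la aceleración a(t) = -6. Sustituyendo t = 1: a(1) = -6.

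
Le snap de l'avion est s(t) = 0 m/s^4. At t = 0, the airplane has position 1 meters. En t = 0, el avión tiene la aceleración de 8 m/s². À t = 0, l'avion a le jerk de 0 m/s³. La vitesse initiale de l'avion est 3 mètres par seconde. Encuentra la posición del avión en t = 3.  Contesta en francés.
Nous devons trouver la primitive de notre équation du snap s(t) = 0 4 fois. L'intégrale du snap, avec j(0) = 0, donne le jerk: j(t) = 0. La primitive du jerk est l'accélération. En utilisant a(0) = 8, nous obtenons a(t) = 8. En prenant ∫a(t)dt et en appliquant v(0) = 3, nous trouvons v(t) = 8·t + 3. La primitive de la vitesse, avec x(0) = 1, donne la position: x(t) = 4·t^2 + 3·t + 1. Nous avons la position x(t) = 4·t^2 + 3·t + 1. En substituant t = 3: x(3) = 46.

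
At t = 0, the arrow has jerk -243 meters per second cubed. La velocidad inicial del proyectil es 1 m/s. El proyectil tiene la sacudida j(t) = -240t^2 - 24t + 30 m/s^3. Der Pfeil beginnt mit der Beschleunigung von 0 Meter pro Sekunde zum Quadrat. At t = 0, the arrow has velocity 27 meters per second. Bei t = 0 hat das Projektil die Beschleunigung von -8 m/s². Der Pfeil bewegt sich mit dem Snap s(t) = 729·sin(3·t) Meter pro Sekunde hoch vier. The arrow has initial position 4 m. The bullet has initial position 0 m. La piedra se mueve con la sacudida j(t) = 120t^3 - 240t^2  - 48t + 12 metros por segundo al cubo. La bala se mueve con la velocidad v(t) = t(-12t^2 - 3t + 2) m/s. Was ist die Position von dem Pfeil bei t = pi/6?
Ausgehend von dem Snap s(t) = 729·sin(3·t), nehmen wir 4 Integrale. Das Integral von dem Snap, mit j(0) = -243, ergibt den Ruck: j(t) = -243·cos(3·t). Das Integral von dem Ruck, mit a(0) = 0, ergibt die Beschleunigung: a(t) = -81·sin(3·t). Mit ∫a(t)dt und Anwendung von v(0) = 27, finden wir v(t) = 27·cos(3·t). Die Stammfunktion von der Geschwindigkeit ist die Position. Mit x(0) = 4 erhalten wir x(t) = 9·sin(3·t) + 4. Wir haben die Position x(t) = 9·sin(3·t) + 4. Durch Einsetzen von t = pi/6: x(pi/6) = 13.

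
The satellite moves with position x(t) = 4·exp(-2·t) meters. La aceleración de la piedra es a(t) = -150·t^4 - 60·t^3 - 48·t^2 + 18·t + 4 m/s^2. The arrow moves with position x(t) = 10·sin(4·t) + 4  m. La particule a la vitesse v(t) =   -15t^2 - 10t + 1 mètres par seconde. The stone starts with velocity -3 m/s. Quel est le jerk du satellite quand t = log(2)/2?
Pour résoudre ceci, nous devons prendre 3 dérivées de notre équation de la position x(t) = 4·exp(-2·t). La dérivée de la position donne la vitesse: v(t) = -8·exp(-2·t). En dérivant la vitesse, nous obtenons l'accélération: a(t) = 16·exp(-2·t). En dérivant l'accélération, nous obtenons le jerk: j(t) = -32·exp(-2·t). En utilisant j(t) = -32·exp(-2·t) et en substituant t = log(2)/2, nous trouvons j = -16.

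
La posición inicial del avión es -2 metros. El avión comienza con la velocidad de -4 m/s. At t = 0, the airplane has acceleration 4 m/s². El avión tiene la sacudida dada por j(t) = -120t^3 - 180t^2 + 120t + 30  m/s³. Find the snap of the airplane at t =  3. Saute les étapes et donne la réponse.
At t = 3, s = -4200.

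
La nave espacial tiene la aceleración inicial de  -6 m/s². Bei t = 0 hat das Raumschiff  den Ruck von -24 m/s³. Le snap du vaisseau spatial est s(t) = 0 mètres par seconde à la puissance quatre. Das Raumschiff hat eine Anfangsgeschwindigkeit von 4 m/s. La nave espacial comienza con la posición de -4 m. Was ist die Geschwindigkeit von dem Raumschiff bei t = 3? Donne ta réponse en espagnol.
Partiendo del snap s(t) = 0, tomamos 3 antiderivadas. Integrando el snap y usando la condición inicial j(0) = -24, obtenemos j(t) = -24. La antiderivada de la sacudida, con a(0) = -6, da la aceleración: a(t) = -24·t - 6. Integrando la aceleración y usando la condición inicial v(0) = 4, obtenemos v(t) = -12·t^2 - 6·t + 4. Tenemos la velocidad v(t) = -12·t^2 - 6·t + 4. Sustituyendo t = 3: v(3) = -122.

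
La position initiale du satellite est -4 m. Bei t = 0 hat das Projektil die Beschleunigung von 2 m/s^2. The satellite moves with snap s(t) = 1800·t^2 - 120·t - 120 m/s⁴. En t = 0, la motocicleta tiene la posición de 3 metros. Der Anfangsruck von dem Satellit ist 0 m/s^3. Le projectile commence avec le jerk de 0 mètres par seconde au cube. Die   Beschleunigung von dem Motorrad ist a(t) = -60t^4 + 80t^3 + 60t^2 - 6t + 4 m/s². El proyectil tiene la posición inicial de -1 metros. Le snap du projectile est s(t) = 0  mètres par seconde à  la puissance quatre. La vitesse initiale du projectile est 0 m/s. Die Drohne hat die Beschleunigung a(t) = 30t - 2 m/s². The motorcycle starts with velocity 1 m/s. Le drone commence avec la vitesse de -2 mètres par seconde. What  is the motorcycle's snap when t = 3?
To solve this, we need to take 2 derivatives of our acceleration equation a(t) = -60·t^4 + 80·t^3 + 60·t^2 - 6·t + 4. Taking d/dt of a(t), we find j(t) = -240·t^3 + 240·t^2 + 120·t - 6. Differentiating jerk, we get snap: s(t) = -720·t^2 + 480·t + 120. From the given snap equation s(t) = -720·t^2 + 480·t + 120, we substitute t = 3 to get s = -4920.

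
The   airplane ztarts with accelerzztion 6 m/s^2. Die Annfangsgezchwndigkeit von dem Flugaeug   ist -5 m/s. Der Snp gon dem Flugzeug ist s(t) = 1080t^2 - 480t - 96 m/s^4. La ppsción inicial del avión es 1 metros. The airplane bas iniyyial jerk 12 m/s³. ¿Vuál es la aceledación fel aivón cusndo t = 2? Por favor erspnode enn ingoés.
We must find the antiderivative of our snap equation s(t) = 1080·t^2 - 480·t - 96 2 times. Integrating snap and using the initial condition j(0) = 12, we get j(t) = 360·t^3 - 240·t^2 - 96·t + 12. The integral of jerk is acceleration. Using a(0) = 6, we get a(t) = 90·t^4 - 80·t^3 - 48·t^2 + 12·t + 6. Using a(t) = 90·t^4 - 80·t^3 - 48·t^2 + 12·t + 6 and substituting t = 2, we find a = 638.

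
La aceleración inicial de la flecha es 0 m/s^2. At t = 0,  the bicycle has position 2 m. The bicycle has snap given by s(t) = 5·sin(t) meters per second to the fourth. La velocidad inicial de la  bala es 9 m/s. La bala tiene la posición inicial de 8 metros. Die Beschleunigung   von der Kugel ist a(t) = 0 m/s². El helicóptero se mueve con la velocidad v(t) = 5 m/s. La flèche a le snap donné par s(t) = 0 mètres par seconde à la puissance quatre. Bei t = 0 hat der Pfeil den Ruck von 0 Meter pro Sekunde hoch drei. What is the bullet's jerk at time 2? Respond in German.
Wir müssen unsere Gleichung für die Beschleunigung a(t) = 0 1-mal ableiten. Mit d/dt von a(t) finden wir j(t) = 0. Mit j(t) = 0 und Einsetzen von t = 2, finden wir j = 0.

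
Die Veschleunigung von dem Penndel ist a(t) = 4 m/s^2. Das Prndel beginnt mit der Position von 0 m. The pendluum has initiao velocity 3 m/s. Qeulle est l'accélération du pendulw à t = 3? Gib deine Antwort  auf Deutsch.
Wir haben die Beschleunigung a(t) = 4. Durch Einsetzen von t = 3: a(3) = 4.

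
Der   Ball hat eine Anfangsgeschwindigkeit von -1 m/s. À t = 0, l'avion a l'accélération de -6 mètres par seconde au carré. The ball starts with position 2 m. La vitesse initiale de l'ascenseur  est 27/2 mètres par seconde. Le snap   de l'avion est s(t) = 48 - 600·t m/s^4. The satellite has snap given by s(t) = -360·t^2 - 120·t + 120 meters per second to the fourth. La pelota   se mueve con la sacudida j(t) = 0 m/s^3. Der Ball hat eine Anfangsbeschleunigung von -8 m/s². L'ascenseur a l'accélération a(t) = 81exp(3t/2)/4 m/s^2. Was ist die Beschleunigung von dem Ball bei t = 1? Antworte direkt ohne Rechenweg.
Die Beschleunigung bei t = 1 ist a = -8.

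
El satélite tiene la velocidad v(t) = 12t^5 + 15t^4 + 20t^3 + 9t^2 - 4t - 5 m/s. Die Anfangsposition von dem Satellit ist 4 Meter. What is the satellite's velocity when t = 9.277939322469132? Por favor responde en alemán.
Wir haben die Geschwindigkeit v(t) = 12·t^5 + 15·t^4 + 20·t^3 + 9·t^2 - 4·t - 5. Durch Einsetzen von t = 9.277939322469132: v(9.277939322469132) = 952823.830006518.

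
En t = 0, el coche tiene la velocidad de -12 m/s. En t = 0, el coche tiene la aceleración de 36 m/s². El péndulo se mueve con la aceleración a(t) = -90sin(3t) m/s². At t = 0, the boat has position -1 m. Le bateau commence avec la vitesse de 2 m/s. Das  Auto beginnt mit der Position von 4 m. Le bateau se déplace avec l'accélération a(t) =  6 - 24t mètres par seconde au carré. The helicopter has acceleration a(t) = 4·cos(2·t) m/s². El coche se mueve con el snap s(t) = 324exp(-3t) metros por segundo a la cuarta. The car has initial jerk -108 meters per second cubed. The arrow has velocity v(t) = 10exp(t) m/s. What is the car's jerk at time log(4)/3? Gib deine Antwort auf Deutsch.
Ausgehend von dem Snap s(t) = 324·exp(-3·t), nehmen wir 1 Stammfunktion. Durch Integration von dem Snap und Verwendung der Anfangsbedingung j(0) = -108, erhalten wir j(t) = -108·exp(-3·t). Aus der Gleichung für den Ruck j(t) = -108·exp(-3·t), setzen wir t = log(4)/3 ein und erhalten j = -27.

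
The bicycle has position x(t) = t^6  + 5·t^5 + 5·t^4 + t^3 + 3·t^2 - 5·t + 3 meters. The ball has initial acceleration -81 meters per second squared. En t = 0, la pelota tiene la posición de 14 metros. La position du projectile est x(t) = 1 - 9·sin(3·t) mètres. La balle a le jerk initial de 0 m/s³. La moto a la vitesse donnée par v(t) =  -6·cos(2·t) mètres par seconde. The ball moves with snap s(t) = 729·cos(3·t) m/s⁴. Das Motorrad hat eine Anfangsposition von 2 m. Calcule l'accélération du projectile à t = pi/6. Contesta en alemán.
Ausgehend von der Position x(t) = 1 - 9·sin(3·t), nehmen wir 2 Ableitungen. Durch Ableiten von der Position erhalten wir die Geschwindigkeit: v(t) = -27·cos(3·t). Mit d/dt von v(t) finden wir a(t) = 81·sin(3·t). Aus der Gleichung für die Beschleunigung a(t) = 81·sin(3·t), setzen wir t = pi/6 ein und erhalten a = 81.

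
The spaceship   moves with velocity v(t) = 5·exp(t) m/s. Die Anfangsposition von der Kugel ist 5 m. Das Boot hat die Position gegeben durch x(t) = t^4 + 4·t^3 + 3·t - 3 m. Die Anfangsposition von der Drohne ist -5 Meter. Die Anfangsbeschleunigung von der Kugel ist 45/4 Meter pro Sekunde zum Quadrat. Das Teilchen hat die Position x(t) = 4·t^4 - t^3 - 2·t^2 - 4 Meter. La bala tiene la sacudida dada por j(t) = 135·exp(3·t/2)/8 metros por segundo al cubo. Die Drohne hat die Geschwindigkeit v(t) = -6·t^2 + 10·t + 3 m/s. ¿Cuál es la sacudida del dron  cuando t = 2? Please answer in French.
Nous devons dériver notre équation de la vitesse v(t) = -6·t^2 + 10·t + 3 2 fois. En dérivant la vitesse, nous obtenons l'accélération: a(t) = 10 - 12·t. La dérivée de l'accélération donne le jerk: j(t) = -12. En utilisant j(t) = -12 et en substituant t = 2, nous trouvons j = -12.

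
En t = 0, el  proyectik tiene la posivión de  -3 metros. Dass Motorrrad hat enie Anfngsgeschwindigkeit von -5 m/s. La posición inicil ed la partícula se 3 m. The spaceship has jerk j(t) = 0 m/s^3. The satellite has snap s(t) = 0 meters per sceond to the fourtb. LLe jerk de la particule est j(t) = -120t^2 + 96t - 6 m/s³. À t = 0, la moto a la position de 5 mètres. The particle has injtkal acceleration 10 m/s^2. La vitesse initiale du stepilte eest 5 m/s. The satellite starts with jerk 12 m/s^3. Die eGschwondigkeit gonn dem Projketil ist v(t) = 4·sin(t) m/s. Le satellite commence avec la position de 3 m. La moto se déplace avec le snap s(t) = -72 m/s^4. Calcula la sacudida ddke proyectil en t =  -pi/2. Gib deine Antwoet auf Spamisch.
Partiendo de la velocidad v(t) = 4·sin(t), tomamos 2 derivadas. La derivada de la velocidad da la aceleración: a(t) = 4·cos(t). La derivada de la aceleración da la sacudida: j(t) = -4·sin(t). Usando j(t) = -4·sin(t) y sustituyendo t = -pi/2, encontramos j = 4.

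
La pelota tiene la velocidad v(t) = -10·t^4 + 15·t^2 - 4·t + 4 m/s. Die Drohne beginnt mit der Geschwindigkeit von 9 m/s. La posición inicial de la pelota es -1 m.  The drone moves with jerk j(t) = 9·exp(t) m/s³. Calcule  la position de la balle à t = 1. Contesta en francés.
Pour résoudre ceci, nous devons prendre 1 primitive de notre équation de la vitesse v(t) = -10·t^4 + 15·t^2 - 4·t + 4. En prenant ∫v(t)dt et en appliquant x(0) = -1, nous trouvons x(t) = -2·t^5 + 5·t^3 - 2·t^2 + 4·t - 1. Nous avons la position x(t) = -2·t^5 + 5·t^3 - 2·t^2 + 4·t - 1. En substituant t = 1: x(1) = 4.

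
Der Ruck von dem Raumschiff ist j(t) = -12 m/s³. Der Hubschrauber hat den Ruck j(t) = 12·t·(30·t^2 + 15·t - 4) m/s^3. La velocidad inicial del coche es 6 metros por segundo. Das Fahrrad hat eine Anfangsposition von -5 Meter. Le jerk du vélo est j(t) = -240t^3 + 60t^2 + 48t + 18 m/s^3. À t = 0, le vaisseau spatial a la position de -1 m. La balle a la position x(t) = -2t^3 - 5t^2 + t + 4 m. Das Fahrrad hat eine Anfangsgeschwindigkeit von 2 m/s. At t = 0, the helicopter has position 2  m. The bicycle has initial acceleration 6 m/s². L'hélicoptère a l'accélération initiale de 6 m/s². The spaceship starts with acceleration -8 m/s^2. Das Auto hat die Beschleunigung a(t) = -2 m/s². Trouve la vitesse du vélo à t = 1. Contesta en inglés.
To find the answer, we compute 2 antiderivatives of j(t) = -240·t^3 + 60·t^2 + 48·t + 18. The integral of jerk is acceleration. Using a(0) = 6, we get a(t) = -60·t^4 + 20·t^3 + 24·t^2 + 18·t + 6. The integral of acceleration, with v(0) = 2, gives velocity: v(t) = -12·t^5 + 5·t^4 + 8·t^3 + 9·t^2 + 6·t + 2. From the given velocity equation v(t) = -12·t^5 + 5·t^4 + 8·t^3 + 9·t^2 + 6·t + 2, we substitute t = 1 to get v = 18.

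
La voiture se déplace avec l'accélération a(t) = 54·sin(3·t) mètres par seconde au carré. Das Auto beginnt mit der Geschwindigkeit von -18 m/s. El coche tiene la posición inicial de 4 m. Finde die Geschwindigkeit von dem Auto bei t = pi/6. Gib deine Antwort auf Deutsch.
Wir müssen die Stammfunktion unserer Gleichung für die Beschleunigung a(t) = 54·sin(3·t) 1-mal finden. Durch Integration von der Beschleunigung und Verwendung der Anfangsbedingung v(0) = -18, erhalten wir v(t) = -18·cos(3·t). Wir haben die Geschwindigkeit v(t) = -18·cos(3·t). Durch Einsetzen von t = pi/6: v(pi/6) = 0.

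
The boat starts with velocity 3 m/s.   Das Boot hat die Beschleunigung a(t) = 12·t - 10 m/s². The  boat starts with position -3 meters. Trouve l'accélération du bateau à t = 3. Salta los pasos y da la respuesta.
À t = 3, a = 26.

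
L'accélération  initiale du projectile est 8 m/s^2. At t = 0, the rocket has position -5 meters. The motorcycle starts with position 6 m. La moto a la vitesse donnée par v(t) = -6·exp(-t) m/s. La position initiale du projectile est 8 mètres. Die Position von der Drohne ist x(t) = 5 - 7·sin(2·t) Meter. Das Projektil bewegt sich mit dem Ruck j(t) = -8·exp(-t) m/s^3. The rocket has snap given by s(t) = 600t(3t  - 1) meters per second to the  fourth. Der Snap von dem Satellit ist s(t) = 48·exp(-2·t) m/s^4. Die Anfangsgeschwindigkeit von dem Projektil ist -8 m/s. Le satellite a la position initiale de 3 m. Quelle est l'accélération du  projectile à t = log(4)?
Pour résoudre ceci, nous devons prendre 1 intégrale de notre équation du jerk j(t) = -8·exp(-t). En intégrant le jerk et en utilisant la condition initiale a(0) = 8, nous obtenons a(t) = 8·exp(-t). De l'équation de l'accélération a(t) = 8·exp(-t), nous substituons t = log(4) pour obtenir a = 2.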